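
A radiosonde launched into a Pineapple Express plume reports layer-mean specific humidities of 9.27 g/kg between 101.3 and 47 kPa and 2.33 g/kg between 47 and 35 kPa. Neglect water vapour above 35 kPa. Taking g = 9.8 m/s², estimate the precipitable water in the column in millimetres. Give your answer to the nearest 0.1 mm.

Precipitable water is the column-integrated vapour mass per unit area: PW = (1/g) Σ q̄ Δp, with q in kg/kg and Δp in Pa (1 kg/m² of water = 1 mm).
Layer 101.3–47 kPa: Δp = 543 hPa = 54300 Pa, q̄ = 0.00927 kg/kg → 0.00927 × 54300 / 9.8 = 51.36 mm
Layer 47–35 kPa: Δp = 120 hPa = 12000 Pa, q̄ = 0.00233 kg/kg → 0.00233 × 12000 / 9.8 = 2.85 mm
PW = 51.36 + 2.85 = 54.21 ≈ 54.2 mm.

PW ≈ 54.2 mm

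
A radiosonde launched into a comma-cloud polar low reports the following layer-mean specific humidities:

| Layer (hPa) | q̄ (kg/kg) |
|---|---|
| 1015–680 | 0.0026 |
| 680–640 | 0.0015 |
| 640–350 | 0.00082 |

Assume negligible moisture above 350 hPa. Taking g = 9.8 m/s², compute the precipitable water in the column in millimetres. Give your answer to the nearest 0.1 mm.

Precipitable water is the column-integrated vapour mass per unit area: PW = (1/g) Σ q̄ Δp, with q in kg/kg and Δp in Pa (1 kg/m² of water = 1 mm).
Layer 1015–680 hPa: Δp = 335 hPa = 33500 Pa, q̄ = 0.0026 kg/kg → 0.0026 × 33500 / 9.8 = 8.89 mm
Layer 680–640 hPa: Δp = 40 hPa = 4000 Pa, q̄ = 0.0015 kg/kg → 0.0015 × 4000 / 9.8 = 0.61 mm
Layer 640–350 hPa: Δp = 290 hPa = 29000 Pa, q̄ = 0.00082 kg/kg → 0.00082 × 29000 / 9.8 = 2.43 mm
PW = 8.89 + 0.61 + 2.43 = 11.93 ≈ 11.9 mm.

PW ≈ 11.9 mm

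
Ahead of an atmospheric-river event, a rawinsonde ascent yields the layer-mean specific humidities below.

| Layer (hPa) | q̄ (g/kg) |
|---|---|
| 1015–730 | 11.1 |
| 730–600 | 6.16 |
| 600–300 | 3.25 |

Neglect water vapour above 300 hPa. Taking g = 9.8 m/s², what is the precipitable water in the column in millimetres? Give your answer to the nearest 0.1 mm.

Precipitable water is the column-integrated vapour mass per unit area: PW = (1/g) Σ q̄ Δp, with q in kg/kg and Δp in Pa (1 kg/m² of water = 1 mm).
Layer 1015–730 hPa: Δp = 285 hPa = 28500 Pa, q̄ = 0.0111 kg/kg → 0.0111 × 28500 / 9.8 = 32.28 mm
Layer 730–600 hPa: Δp = 130 hPa = 13000 Pa, q̄ = 0.00616 kg/kg → 0.00616 × 13000 / 9.8 = 8.17 mm
Layer 600–300 hPa: Δp = 300 hPa = 30000 Pa, q̄ = 0.00325 kg/kg → 0.00325 × 30000 / 9.8 = 9.95 mm
PW = 32.28 + 8.17 + 9.95 = 50.40 ≈ 50.4 mm.

PW ≈ 50.4 mm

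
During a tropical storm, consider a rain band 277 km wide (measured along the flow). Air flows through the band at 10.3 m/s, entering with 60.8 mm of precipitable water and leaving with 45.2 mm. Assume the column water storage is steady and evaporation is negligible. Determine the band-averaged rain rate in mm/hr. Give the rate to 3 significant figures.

R ≈ 2.09 mm/hr

Column moisture flux per unit crosswind length is F = V × PW.
Inflow: F_in = 10.3 × 60.8 = 626.24 mm·m/s
Outflow: F_out = 10.3 × 45.2 = 465.56 mm·m/s
Steady-state rate R = (F_in − F_out)/L = (626.24 − 465.56) / 277000 m = 5.801e-04 mm/s.
R = 5.801e-04 × 3600 = 2.09 mm/hr.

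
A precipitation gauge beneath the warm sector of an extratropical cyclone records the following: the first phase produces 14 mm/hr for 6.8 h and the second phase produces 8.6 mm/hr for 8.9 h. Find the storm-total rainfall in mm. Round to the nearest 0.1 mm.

Total = Σ Rᵢ Δtᵢ = 14 × 6.8 + 8.6 × 8.9
      = 95.2 + 76.54 = 171.7 mm.

total ≈ 171.7 mm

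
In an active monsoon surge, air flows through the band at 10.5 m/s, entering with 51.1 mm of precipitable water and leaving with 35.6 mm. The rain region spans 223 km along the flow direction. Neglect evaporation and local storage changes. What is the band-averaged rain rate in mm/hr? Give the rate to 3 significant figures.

Column moisture flux per unit crosswind length is F = V × PW.
Inflow: F_in = 10.5 × 51.1 = 536.55 mm·m/s
Outflow: F_out = 10.5 × 35.6 = 373.8 mm·m/s
Steady-state rate R = (F_in − F_out)/L = (536.55 − 373.8) / 223000 m = 7.298e-04 mm/s.
R = 7.298e-04 × 3600 = 2.63 mm/hr.

R ≈ 2.63 mm/hr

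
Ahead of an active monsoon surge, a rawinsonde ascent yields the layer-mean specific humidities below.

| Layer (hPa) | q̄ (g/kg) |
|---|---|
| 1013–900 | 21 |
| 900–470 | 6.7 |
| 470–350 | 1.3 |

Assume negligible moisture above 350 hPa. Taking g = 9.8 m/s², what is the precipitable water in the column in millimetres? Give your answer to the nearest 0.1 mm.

PW ≈ 55.2 mm

Precipitable water is the column-integrated vapour mass per unit area: PW = (1/g) Σ q̄ Δp, with q in kg/kg and Δp in Pa (1 kg/m² of water = 1 mm).
Layer 1013–900 hPa: Δp = 113 hPa = 11300 Pa, q̄ = 0.021 kg/kg → 0.021 × 11300 / 9.8 = 24.21 mm
Layer 900–470 hPa: Δp = 430 hPa = 43000 Pa, q̄ = 0.0067 kg/kg → 0.0067 × 43000 / 9.8 = 29.40 mm
Layer 470–350 hPa: Δp = 120 hPa = 12000 Pa, q̄ = 0.0013 kg/kg → 0.0013 × 12000 / 9.8 = 1.59 mm
PW = 24.21 + 29.40 + 1.59 = 55.20 ≈ 55.2 mm.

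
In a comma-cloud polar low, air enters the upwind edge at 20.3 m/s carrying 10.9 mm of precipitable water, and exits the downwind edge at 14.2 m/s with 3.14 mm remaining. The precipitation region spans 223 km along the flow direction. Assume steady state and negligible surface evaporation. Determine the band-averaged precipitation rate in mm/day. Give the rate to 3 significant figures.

Column moisture flux per unit crosswind length is F = V × PW.
Inflow: F_in = 20.3 × 10.9 = 221.27 mm·m/s
Outflow: F_out = 14.2 × 3.14 = 44.588 mm·m/s
Steady-state rate R = (F_in − F_out)/L = (221.27 − 44.588) / 223000 m = 7.923e-04 mm/s.
R = 7.923e-04 × 3600 × 24 = 68.5 mm/day.

R ≈ 68.5 mm/day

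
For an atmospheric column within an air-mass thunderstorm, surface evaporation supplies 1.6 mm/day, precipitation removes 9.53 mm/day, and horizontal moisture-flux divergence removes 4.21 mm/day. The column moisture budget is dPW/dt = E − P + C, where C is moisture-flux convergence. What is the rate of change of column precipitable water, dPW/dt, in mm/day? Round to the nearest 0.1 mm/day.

dPW/dt ≈ -12.1 mm/day

dPW/dt = E − P + C = 1.6 − 9.53 + (-4.21) = -12.1 mm/day.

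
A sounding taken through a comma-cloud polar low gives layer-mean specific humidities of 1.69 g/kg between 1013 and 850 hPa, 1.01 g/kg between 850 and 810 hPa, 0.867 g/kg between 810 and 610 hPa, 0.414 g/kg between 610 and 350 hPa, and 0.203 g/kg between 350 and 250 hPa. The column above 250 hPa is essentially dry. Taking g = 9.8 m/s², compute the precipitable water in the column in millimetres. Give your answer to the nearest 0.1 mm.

Precipitable water is the column-integrated vapour mass per unit area: PW = (1/g) Σ q̄ Δp, with q in kg/kg and Δp in Pa (1 kg/m² of water = 1 mm).
Layer 1013–850 hPa: Δp = 163 hPa = 16300 Pa, q̄ = 0.00169 kg/kg → 0.00169 × 16300 / 9.8 = 2.81 mm
Layer 850–810 hPa: Δp = 40 hPa = 4000 Pa, q̄ = 0.00101 kg/kg → 0.00101 × 4000 / 9.8 = 0.41 mm
Layer 810–610 hPa: Δp = 200 hPa = 20000 Pa, q̄ = 0.000867 kg/kg → 0.000867 × 20000 / 9.8 = 1.77 mm
Layer 610–350 hPa: Δp = 260 hPa = 26000 Pa, q̄ = 0.000414 kg/kg → 0.000414 × 26000 / 9.8 = 1.10 mm
Layer 350–250 hPa: Δp = 100 hPa = 10000 Pa, q̄ = 0.000203 kg/kg → 0.000203 × 10000 / 9.8 = 0.21 mm
PW = 2.81 + 0.41 + 1.77 + 1.10 + 0.21 = 6.30 ≈ 6.3 mm.

PW ≈ 6.3 mm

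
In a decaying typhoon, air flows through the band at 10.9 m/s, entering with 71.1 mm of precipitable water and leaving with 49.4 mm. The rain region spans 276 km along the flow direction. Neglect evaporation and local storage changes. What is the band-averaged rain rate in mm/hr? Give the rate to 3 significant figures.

R ≈ 3.09 mm/hr

Column moisture flux per unit crosswind length is F = V × PW.
Inflow: F_in = 10.9 × 71.1 = 774.99 mm·m/s
Outflow: F_out = 10.9 × 49.4 = 538.46 mm·m/s
Steady-state rate R = (F_in − F_out)/L = (774.99 − 538.46) / 276000 m = 8.570e-04 mm/s.
R = 8.570e-04 × 3600 = 3.09 mm/hr.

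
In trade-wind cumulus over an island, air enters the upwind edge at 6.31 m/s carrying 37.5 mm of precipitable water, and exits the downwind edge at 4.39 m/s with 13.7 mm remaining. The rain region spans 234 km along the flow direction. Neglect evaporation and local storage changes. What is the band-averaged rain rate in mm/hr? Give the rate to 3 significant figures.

R ≈ 2.72 mm/hr

Column moisture flux per unit crosswind length is F = V × PW.
Inflow: F_in = 6.31 × 37.5 = 236.625 mm·m/s
Outflow: F_out = 4.39 × 13.7 = 60.143 mm·m/s
Steady-state rate R = (F_in − F_out)/L = (236.625 − 60.143) / 234000 m = 7.542e-04 mm/s.
R = 7.542e-04 × 3600 = 2.72 mm/hr.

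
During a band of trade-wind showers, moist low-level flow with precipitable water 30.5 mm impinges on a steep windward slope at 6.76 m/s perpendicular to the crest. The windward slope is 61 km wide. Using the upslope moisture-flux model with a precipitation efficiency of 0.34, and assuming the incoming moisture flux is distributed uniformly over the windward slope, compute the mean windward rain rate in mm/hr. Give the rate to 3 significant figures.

Incoming column moisture flux per unit ridge length: F = V × PW = 6.76 × 30.5 = 206.18 mm·m/s.
Spread over the 61 km slope with efficiency ε = 0.34: R = ε·F/W = 0.34 × 206.18 / 61000 m = 1.149e-03 mm/s.
R = 1.149e-03 × 3600 = 4.14 mm/hr.

R ≈ 4.14 mm/hr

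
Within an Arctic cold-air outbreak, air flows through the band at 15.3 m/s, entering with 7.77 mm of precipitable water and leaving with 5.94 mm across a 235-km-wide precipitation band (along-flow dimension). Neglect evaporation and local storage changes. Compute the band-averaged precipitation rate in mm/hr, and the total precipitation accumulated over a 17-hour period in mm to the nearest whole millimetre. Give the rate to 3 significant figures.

R ≈ 0.429 mm/hr; total ≈ 7 mm

Column moisture flux per unit crosswind length is F = V × PW.
Inflow: F_in = 15.3 × 7.77 = 118.881 mm·m/s
Outflow: F_out = 15.3 × 5.94 = 90.882 mm·m/s
Steady-state rate R = (F_in − F_out)/L = (118.881 − 90.882) / 235000 m = 1.191e-04 mm/s.
R = 1.191e-04 × 3600 = 0.429 mm/hr.
Over 17 h: total = 0.429 × 17 = 7.293 ≈ 7 mm.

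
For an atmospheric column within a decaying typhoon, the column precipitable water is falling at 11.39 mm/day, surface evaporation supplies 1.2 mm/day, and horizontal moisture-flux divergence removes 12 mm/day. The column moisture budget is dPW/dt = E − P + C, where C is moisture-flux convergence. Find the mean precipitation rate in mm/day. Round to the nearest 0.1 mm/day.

P ≈ 0.6 mm/day

dPW/dt = -11.39 mm/day.
P = E + C − dPW/dt = 1.2 + (-12) − (-11.39) = 0.6 mm/day.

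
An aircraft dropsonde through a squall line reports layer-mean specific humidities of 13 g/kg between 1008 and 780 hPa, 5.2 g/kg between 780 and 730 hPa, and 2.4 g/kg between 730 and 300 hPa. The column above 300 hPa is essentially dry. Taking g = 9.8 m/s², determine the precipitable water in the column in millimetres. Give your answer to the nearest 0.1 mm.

PW ≈ 43.4 mm

Precipitable water is the column-integrated vapour mass per unit area: PW = (1/g) Σ q̄ Δp, with q in kg/kg and Δp in Pa (1 kg/m² of water = 1 mm).
Layer 1008–780 hPa: Δp = 228 hPa = 22800 Pa, q̄ = 0.013 kg/kg → 0.013 × 22800 / 9.8 = 30.24 mm
Layer 780–730 hPa: Δp = 50 hPa = 5000 Pa, q̄ = 0.0052 kg/kg → 0.0052 × 5000 / 9.8 = 2.65 mm
Layer 730–300 hPa: Δp = 430 hPa = 43000 Pa, q̄ = 0.0024 kg/kg → 0.0024 × 43000 / 9.8 = 10.53 mm
PW = 30.24 + 2.65 + 10.53 = 43.42 ≈ 43.4 mm.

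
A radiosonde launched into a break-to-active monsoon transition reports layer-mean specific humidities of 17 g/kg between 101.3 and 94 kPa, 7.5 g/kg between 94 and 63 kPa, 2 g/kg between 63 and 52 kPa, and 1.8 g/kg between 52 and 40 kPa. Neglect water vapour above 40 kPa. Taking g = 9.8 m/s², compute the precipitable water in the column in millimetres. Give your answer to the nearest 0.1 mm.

PW ≈ 40.8 mm

Precipitable water is the column-integrated vapour mass per unit area: PW = (1/g) Σ q̄ Δp, with q in kg/kg and Δp in Pa (1 kg/m² of water = 1 mm).
Layer 101.3–94 kPa: Δp = 73 hPa = 7300 Pa, q̄ = 0.017 kg/kg → 0.017 × 7300 / 9.8 = 12.66 mm
Layer 94–63 kPa: Δp = 310 hPa = 31000 Pa, q̄ = 0.0075 kg/kg → 0.0075 × 31000 / 9.8 = 23.72 mm
Layer 63–52 kPa: Δp = 110 hPa = 11000 Pa, q̄ = 0.002 kg/kg → 0.002 × 11000 / 9.8 = 2.24 mm
Layer 52–40 kPa: Δp = 120 hPa = 12000 Pa, q̄ = 0.0018 kg/kg → 0.0018 × 12000 / 9.8 = 2.20 mm
PW = 12.66 + 23.72 + 2.24 + 2.20 = 40.82 ≈ 40.8 mm.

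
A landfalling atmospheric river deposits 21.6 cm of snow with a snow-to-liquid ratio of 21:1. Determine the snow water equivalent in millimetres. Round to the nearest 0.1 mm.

SWE ≈ 10.3 mm

SWE = snow depth / ratio = 21.6 cm / 21 = 1.029 cm = 10.3 mm.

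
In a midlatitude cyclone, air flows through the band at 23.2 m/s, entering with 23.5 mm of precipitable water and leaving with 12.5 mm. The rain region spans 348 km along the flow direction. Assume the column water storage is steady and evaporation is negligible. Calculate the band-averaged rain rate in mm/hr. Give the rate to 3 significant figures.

R ≈ 2.64 mm/hr

Column moisture flux per unit crosswind length is F = V × PW.
Inflow: F_in = 23.2 × 23.5 = 545.2 mm·m/s
Outflow: F_out = 23.2 × 12.5 = 290 mm·m/s
Steady-state rate R = (F_in − F_out)/L = (545.2 − 290) / 348000 m = 7.333e-04 mm/s.
R = 7.333e-04 × 3600 = 2.64 mm/hr.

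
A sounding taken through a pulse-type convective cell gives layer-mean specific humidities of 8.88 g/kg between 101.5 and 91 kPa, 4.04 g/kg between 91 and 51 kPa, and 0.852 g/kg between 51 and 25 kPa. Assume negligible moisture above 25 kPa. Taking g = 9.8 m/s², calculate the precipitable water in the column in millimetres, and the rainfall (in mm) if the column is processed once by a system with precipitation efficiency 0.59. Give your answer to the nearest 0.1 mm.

PW ≈ 28.3 mm; rainfall ≈ 16.7 mm

Precipitable water is the column-integrated vapour mass per unit area: PW = (1/g) Σ q̄ Δp, with q in kg/kg and Δp in Pa (1 kg/m² of water = 1 mm).
Layer 101.5–91 kPa: Δp = 105 hPa = 10500 Pa, q̄ = 0.00888 kg/kg → 0.00888 × 10500 / 9.8 = 9.51 mm
Layer 91–51 kPa: Δp = 400 hPa = 40000 Pa, q̄ = 0.00404 kg/kg → 0.00404 × 40000 / 9.8 = 16.49 mm
Layer 51–25 kPa: Δp = 260 hPa = 26000 Pa, q̄ = 0.000852 kg/kg → 0.000852 × 26000 / 9.8 = 2.26 mm
PW = 9.51 + 16.49 + 2.26 = 28.26 ≈ 28.3 mm.
Rainfall = ε × PW = 0.59 × 28.3 = 16.7 mm.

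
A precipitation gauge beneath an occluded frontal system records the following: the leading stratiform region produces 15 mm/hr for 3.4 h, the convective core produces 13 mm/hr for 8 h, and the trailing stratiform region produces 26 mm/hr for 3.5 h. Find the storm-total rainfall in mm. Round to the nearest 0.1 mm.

Total = Σ Rᵢ Δtᵢ = 15 × 3.4 + 13 × 8 + 26 × 3.5
      = 51 + 104 + 91 = 246.0 mm.

total ≈ 246.0 mm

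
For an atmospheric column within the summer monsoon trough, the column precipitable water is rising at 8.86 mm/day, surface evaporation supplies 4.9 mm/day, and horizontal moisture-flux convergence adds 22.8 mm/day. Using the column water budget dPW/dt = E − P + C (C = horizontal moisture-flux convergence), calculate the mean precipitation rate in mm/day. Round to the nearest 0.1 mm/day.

P ≈ 18.8 mm/day

dPW/dt = +8.86 mm/day.
P = E + C − dPW/dt = 4.9 + (22.8) − (+8.86) = 18.8 mm/day.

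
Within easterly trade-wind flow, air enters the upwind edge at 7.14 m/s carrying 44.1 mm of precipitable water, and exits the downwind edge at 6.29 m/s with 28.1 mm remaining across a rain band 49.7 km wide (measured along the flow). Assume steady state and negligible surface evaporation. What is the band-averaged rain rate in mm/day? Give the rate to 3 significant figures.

R ≈ 240 mm/day

Column moisture flux per unit crosswind length is F = V × PW.
Inflow: F_in = 7.14 × 44.1 = 314.874 mm·m/s
Outflow: F_out = 6.29 × 28.1 = 176.749 mm·m/s
Steady-state rate R = (F_in − F_out)/L = (314.874 − 176.749) / 49700 m = 2.779e-03 mm/s.
R = 2.779e-03 × 3600 × 24 = 240 mm/day.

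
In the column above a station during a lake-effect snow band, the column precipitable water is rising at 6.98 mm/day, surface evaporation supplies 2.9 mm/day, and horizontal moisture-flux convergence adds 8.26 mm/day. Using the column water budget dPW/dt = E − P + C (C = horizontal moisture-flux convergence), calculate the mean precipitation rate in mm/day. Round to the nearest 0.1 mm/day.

P ≈ 4.2 mm/day

dPW/dt = +6.98 mm/day.
P = E + C − dPW/dt = 2.9 + (8.26) − (+6.98) = 4.2 mm/day.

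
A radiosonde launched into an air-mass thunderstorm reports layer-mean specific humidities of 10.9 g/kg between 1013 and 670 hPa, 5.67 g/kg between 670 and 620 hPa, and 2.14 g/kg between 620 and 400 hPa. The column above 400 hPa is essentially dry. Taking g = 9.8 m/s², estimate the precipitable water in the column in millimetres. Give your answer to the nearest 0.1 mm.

Precipitable water is the column-integrated vapour mass per unit area: PW = (1/g) Σ q̄ Δp, with q in kg/kg and Δp in Pa (1 kg/m² of water = 1 mm).
Layer 1013–670 hPa: Δp = 343 hPa = 34300 Pa, q̄ = 0.0109 kg/kg → 0.0109 × 34300 / 9.8 = 38.15 mm
Layer 670–620 hPa: Δp = 50 hPa = 5000 Pa, q̄ = 0.00567 kg/kg → 0.00567 × 5000 / 9.8 = 2.89 mm
Layer 620–400 hPa: Δp = 220 hPa = 22000 Pa, q̄ = 0.00214 kg/kg → 0.00214 × 22000 / 9.8 = 4.80 mm
PW = 38.15 + 2.89 + 4.80 = 45.84 ≈ 45.8 mm.

PW ≈ 45.8 mm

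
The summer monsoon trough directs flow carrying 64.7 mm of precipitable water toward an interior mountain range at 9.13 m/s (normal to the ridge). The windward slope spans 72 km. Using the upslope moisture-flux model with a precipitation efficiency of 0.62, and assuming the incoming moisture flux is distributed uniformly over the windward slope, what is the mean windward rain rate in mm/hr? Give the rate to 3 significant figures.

R ≈ 18.3 mm/hr

Incoming column moisture flux per unit ridge length: F = V × PW = 9.13 × 64.7 = 590.711 mm·m/s.
Spread over the 72 km slope with efficiency ε = 0.62: R = ε·F/W = 0.62 × 590.711 / 72000 m = 5.087e-03 mm/s.
R = 5.087e-03 × 3600 = 18.3 mm/hr.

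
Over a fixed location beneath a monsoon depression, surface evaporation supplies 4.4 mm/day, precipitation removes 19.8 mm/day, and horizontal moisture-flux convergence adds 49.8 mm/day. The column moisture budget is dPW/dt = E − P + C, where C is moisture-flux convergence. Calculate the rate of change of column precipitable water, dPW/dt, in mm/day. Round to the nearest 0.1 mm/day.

dPW/dt = E − P + C = 4.4 − 19.8 + (49.8) = 34.4 mm/day.

dPW/dt ≈ 34.4 mm/day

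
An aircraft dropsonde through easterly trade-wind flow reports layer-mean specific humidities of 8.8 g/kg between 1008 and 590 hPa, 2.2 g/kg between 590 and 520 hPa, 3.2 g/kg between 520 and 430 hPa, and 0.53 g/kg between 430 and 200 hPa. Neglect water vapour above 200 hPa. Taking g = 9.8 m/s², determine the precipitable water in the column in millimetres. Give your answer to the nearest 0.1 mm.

Precipitable water is the column-integrated vapour mass per unit area: PW = (1/g) Σ q̄ Δp, with q in kg/kg and Δp in Pa (1 kg/m² of water = 1 mm).
Layer 1008–590 hPa: Δp = 418 hPa = 41800 Pa, q̄ = 0.0088 kg/kg → 0.0088 × 41800 / 9.8 = 37.53 mm
Layer 590–520 hPa: Δp = 70 hPa = 7000 Pa, q̄ = 0.0022 kg/kg → 0.0022 × 7000 / 9.8 = 1.57 mm
Layer 520–430 hPa: Δp = 90 hPa = 9000 Pa, q̄ = 0.0032 kg/kg → 0.0032 × 9000 / 9.8 = 2.94 mm
Layer 430–200 hPa: Δp = 230 hPa = 23000 Pa, q̄ = 0.00053 kg/kg → 0.00053 × 23000 / 9.8 = 1.24 mm
PW = 37.53 + 1.57 + 2.94 + 1.24 = 43.28 ≈ 43.3 mm.

PW ≈ 43.3 mm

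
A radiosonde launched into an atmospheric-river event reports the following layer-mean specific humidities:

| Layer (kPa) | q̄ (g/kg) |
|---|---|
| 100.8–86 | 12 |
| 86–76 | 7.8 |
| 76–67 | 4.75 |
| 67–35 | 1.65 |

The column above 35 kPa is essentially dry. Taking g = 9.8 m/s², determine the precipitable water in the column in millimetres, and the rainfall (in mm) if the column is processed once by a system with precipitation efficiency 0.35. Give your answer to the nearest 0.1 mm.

Precipitable water is the column-integrated vapour mass per unit area: PW = (1/g) Σ q̄ Δp, with q in kg/kg and Δp in Pa (1 kg/m² of water = 1 mm).
Layer 100.8–86 kPa: Δp = 148 hPa = 14800 Pa, q̄ = 0.012 kg/kg → 0.012 × 14800 / 9.8 = 18.12 mm
Layer 86–76 kPa: Δp = 100 hPa = 10000 Pa, q̄ = 0.0078 kg/kg → 0.0078 × 10000 / 9.8 = 7.96 mm
Layer 76–67 kPa: Δp = 90 hPa = 9000 Pa, q̄ = 0.00475 kg/kg → 0.00475 × 9000 / 9.8 = 4.36 mm
Layer 67–35 kPa: Δp = 320 hPa = 32000 Pa, q̄ = 0.00165 kg/kg → 0.00165 × 32000 / 9.8 = 5.39 mm
PW = 18.12 + 7.96 + 4.36 + 5.39 = 35.83 ≈ 35.8 mm.
Rainfall = ε × PW = 0.35 × 35.8 = 12.5 mm.

PW ≈ 35.8 mm; rainfall ≈ 12.5 mm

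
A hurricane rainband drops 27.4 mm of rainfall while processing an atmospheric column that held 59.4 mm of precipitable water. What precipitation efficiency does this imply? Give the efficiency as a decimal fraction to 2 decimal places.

ε = rainfall / PW = 27.4 / 59.4 = 0.46.

ε ≈ 0.46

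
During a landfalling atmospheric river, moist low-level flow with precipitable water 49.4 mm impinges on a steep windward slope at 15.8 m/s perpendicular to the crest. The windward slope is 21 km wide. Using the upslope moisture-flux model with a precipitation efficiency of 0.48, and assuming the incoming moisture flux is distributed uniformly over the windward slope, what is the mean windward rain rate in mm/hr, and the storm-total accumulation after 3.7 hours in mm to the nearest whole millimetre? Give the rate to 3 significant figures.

R ≈ 64.2 mm/hr; total ≈ 238 mm

Incoming column moisture flux per unit ridge length: F = V × PW = 15.8 × 49.4 = 780.52 mm·m/s.
Spread over the 21 km slope with efficiency ε = 0.48: R = ε·F/W = 0.48 × 780.52 / 21000 m = 1.784e-02 mm/s.
R = 1.784e-02 × 3600 = 64.2 mm/hr.
Over 3.7 h: total = 64.2 × 3.7 = 237.54 ≈ 238 mm.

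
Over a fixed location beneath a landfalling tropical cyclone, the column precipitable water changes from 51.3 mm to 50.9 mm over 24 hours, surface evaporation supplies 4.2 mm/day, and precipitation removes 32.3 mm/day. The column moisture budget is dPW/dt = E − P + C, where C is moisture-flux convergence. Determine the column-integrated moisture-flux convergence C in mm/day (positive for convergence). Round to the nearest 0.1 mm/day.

dPW/dt = (50.9 − 51.3) mm / (24/24 day) = -0.400 mm/day.
C = dPW/dt − E + P = (-0.400) − 4.2 + 32.3 = 27.7 mm/day.

C ≈ 27.7 mm/day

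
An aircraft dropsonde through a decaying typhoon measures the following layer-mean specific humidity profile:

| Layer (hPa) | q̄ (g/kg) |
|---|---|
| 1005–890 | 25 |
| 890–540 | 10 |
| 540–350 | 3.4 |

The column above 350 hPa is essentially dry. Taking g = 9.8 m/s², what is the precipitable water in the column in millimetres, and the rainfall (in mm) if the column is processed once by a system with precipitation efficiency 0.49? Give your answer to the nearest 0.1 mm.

PW ≈ 71.6 mm; rainfall ≈ 35.1 mm

Precipitable water is the column-integrated vapour mass per unit area: PW = (1/g) Σ q̄ Δp, with q in kg/kg and Δp in Pa (1 kg/m² of water = 1 mm).
Layer 1005–890 hPa: Δp = 115 hPa = 11500 Pa, q̄ = 0.025 kg/kg → 0.025 × 11500 / 9.8 = 29.34 mm
Layer 890–540 hPa: Δp = 350 hPa = 35000 Pa, q̄ = 0.01 kg/kg → 0.01 × 35000 / 9.8 = 35.71 mm
Layer 540–350 hPa: Δp = 190 hPa = 19000 Pa, q̄ = 0.0034 kg/kg → 0.0034 × 19000 / 9.8 = 6.59 mm
PW = 29.34 + 35.71 + 6.59 = 71.64 ≈ 71.6 mm.
Rainfall = ε × PW = 0.49 × 71.6 = 35.1 mm.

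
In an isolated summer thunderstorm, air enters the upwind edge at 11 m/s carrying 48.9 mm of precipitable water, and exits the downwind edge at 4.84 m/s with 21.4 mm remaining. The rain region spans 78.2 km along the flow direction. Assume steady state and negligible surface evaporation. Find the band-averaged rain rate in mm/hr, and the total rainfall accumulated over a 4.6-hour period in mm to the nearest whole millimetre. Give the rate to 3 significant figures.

Column moisture flux per unit crosswind length is F = V × PW.
Inflow: F_in = 11 × 48.9 = 537.9 mm·m/s
Outflow: F_out = 4.84 × 21.4 = 103.576 mm·m/s
Steady-state rate R = (F_in − F_out)/L = (537.9 − 103.576) / 78200 m = 5.554e-03 mm/s.
R = 5.554e-03 × 3600 = 20.0 mm/hr.
Over 4.6 h: total = 20.0 × 4.6 = 92 mm.

R ≈ 20.0 mm/hr; total ≈ 92 mm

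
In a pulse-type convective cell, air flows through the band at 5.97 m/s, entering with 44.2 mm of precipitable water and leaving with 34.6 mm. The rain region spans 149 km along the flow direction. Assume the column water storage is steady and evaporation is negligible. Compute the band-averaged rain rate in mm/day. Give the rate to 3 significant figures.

Column moisture flux per unit crosswind length is F = V × PW.
Inflow: F_in = 5.97 × 44.2 = 263.874 mm·m/s
Outflow: F_out = 5.97 × 34.6 = 206.562 mm·m/s
Steady-state rate R = (F_in − F_out)/L = (263.874 − 206.562) / 149000 m = 3.846e-04 mm/s.
R = 3.846e-04 × 3600 × 24 = 33.2 mm/day.

R ≈ 33.2 mm/day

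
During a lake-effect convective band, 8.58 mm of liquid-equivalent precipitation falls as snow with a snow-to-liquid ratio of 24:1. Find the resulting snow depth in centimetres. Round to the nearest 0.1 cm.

Snow depth = liquid × ratio = 8.58 mm × 24 = 205.92 mm = 20.6 cm.

snow depth ≈ 20.6 cm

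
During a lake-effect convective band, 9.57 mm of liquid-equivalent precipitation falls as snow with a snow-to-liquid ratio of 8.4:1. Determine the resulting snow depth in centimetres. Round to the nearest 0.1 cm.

snow depth ≈ 8.0 cm

Snow depth = liquid × ratio = 9.57 mm × 8.4 = 80.388 mm = 8.0 cm.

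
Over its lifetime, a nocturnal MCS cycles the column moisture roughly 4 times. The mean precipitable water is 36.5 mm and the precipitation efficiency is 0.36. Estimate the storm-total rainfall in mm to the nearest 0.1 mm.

Each cycle deposits ε × PW = 0.36 × 36.5 = 13.14 mm.
Over 4 cycles: 4 × 13.14 = 52.6 mm.

rainfall ≈ 52.6 mm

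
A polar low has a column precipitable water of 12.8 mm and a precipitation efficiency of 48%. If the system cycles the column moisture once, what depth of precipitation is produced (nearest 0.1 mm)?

Precipitation = ε × PW = 0.48 × 12.8 = 6.1 mm.

precipitation ≈ 6.1 mm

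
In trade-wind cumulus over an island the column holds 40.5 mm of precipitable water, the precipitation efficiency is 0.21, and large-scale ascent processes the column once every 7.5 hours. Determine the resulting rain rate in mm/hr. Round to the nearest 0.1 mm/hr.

Each overturning extracts ε × PW = 0.21 × 40.5 = 8.505 mm.
Rate = ε·PW / τ = 8.505 / 7.5 h = 1.1 mm/hr.

R ≈ 1.1 mm/hr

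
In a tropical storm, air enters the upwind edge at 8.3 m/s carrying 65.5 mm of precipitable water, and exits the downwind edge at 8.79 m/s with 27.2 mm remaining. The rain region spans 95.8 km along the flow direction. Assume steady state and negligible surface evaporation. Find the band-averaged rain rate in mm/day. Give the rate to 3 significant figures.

Column moisture flux per unit crosswind length is F = V × PW.
Inflow: F_in = 8.3 × 65.5 = 543.65 mm·m/s
Outflow: F_out = 8.79 × 27.2 = 239.088 mm·m/s
Steady-state rate R = (F_in − F_out)/L = (543.65 − 239.088) / 95800 m = 3.179e-03 mm/s.
R = 3.179e-03 × 3600 × 24 = 275 mm/day.

R ≈ 275 mm/day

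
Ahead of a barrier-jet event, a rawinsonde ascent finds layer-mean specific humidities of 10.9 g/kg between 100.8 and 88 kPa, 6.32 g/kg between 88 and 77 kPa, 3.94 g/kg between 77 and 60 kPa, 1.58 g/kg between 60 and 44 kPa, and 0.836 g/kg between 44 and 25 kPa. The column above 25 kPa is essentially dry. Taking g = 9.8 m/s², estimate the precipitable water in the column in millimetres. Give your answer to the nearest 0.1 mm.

PW ≈ 32.4 mm

Precipitable water is the column-integrated vapour mass per unit area: PW = (1/g) Σ q̄ Δp, with q in kg/kg and Δp in Pa (1 kg/m² of water = 1 mm).
Layer 100.8–88 kPa: Δp = 128 hPa = 12800 Pa, q̄ = 0.0109 kg/kg → 0.0109 × 12800 / 9.8 = 14.24 mm
Layer 88–77 kPa: Δp = 110 hPa = 11000 Pa, q̄ = 0.00632 kg/kg → 0.00632 × 11000 / 9.8 = 7.09 mm
Layer 77–60 kPa: Δp = 170 hPa = 17000 Pa, q̄ = 0.00394 kg/kg → 0.00394 × 17000 / 9.8 = 6.83 mm
Layer 60–44 kPa: Δp = 160 hPa = 16000 Pa, q̄ = 0.00158 kg/kg → 0.00158 × 16000 / 9.8 = 2.58 mm
Layer 44–25 kPa: Δp = 190 hPa = 19000 Pa, q̄ = 0.000836 kg/kg → 0.000836 × 19000 / 9.8 = 1.62 mm
PW = 14.24 + 7.09 + 6.83 + 2.58 + 1.62 = 32.36 ≈ 32.4 mm.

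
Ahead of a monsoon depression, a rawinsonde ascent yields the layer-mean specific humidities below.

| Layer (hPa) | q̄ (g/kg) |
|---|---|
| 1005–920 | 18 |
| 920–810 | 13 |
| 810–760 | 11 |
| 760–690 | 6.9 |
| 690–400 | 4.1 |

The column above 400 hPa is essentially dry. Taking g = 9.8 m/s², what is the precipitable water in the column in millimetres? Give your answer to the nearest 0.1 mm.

Precipitable water is the column-integrated vapour mass per unit area: PW = (1/g) Σ q̄ Δp, with q in kg/kg and Δp in Pa (1 kg/m² of water = 1 mm).
Layer 1005–920 hPa: Δp = 85 hPa = 8500 Pa, q̄ = 0.018 kg/kg → 0.018 × 8500 / 9.8 = 15.61 mm
Layer 920–810 hPa: Δp = 110 hPa = 11000 Pa, q̄ = 0.013 kg/kg → 0.013 × 11000 / 9.8 = 14.59 mm
Layer 810–760 hPa: Δp = 50 hPa = 5000 Pa, q̄ = 0.011 kg/kg → 0.011 × 5000 / 9.8 = 5.61 mm
Layer 760–690 hPa: Δp = 70 hPa = 7000 Pa, q̄ = 0.0069 kg/kg → 0.0069 × 7000 / 9.8 = 4.93 mm
Layer 690–400 hPa: Δp = 290 hPa = 29000 Pa, q̄ = 0.0041 kg/kg → 0.0041 × 29000 / 9.8 = 12.13 mm
PW = 15.61 + 14.59 + 5.61 + 4.93 + 12.13 = 52.87 ≈ 52.9 mm.

PW ≈ 52.9 mm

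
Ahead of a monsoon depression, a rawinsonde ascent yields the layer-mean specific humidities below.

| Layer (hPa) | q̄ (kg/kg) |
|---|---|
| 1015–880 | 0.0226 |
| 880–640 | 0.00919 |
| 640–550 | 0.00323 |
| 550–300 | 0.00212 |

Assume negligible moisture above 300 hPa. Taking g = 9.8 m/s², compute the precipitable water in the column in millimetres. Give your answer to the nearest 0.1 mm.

PW ≈ 62.0 mm

Precipitable water is the column-integrated vapour mass per unit area: PW = (1/g) Σ q̄ Δp, with q in kg/kg and Δp in Pa (1 kg/m² of water = 1 mm).
Layer 1015–880 hPa: Δp = 135 hPa = 13500 Pa, q̄ = 0.0226 kg/kg → 0.0226 × 13500 / 9.8 = 31.13 mm
Layer 880–640 hPa: Δp = 240 hPa = 24000 Pa, q̄ = 0.00919 kg/kg → 0.00919 × 24000 / 9.8 = 22.51 mm
Layer 640–550 hPa: Δp = 90 hPa = 9000 Pa, q̄ = 0.00323 kg/kg → 0.00323 × 9000 / 9.8 = 2.97 mm
Layer 550–300 hPa: Δp = 250 hPa = 25000 Pa, q̄ = 0.00212 kg/kg → 0.00212 × 25000 / 9.8 = 5.41 mm
PW = 31.13 + 22.51 + 2.97 + 5.41 = 62.02 ≈ 62.0 mm.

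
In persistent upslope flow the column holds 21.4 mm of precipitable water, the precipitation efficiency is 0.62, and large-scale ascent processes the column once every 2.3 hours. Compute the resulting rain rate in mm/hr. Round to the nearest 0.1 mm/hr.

R ≈ 5.8 mm/hr

Each overturning extracts ε × PW = 0.62 × 21.4 = 13.268 mm.
Rate = ε·PW / τ = 13.268 / 2.3 h = 5.8 mm/hr.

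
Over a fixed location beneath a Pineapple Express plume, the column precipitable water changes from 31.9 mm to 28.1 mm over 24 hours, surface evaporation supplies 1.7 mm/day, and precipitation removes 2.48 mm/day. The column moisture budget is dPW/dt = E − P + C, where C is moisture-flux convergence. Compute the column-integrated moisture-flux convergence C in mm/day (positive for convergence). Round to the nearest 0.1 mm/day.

dPW/dt = (28.1 − 31.9) mm / (24/24 day) = -3.800 mm/day.
C = dPW/dt − E + P = (-3.800) − 1.7 + 2.48 = -3.0 mm/day.

C ≈ -3.0 mm/day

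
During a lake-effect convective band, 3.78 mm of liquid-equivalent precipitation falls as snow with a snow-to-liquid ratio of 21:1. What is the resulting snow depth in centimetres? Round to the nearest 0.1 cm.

snow depth ≈ 7.9 cm

Snow depth = liquid × ratio = 3.78 mm × 21 = 79.38 mm = 7.9 cm.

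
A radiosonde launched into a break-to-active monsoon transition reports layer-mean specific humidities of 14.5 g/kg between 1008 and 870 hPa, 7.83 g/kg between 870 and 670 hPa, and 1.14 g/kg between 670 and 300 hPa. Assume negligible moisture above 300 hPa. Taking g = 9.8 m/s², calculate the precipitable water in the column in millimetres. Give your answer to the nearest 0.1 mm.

PW ≈ 40.7 mm

Precipitable water is the column-integrated vapour mass per unit area: PW = (1/g) Σ q̄ Δp, with q in kg/kg and Δp in Pa (1 kg/m² of water = 1 mm).
Layer 1008–870 hPa: Δp = 138 hPa = 13800 Pa, q̄ = 0.0145 kg/kg → 0.0145 × 13800 / 9.8 = 20.42 mm
Layer 870–670 hPa: Δp = 200 hPa = 20000 Pa, q̄ = 0.00783 kg/kg → 0.00783 × 20000 / 9.8 = 15.98 mm
Layer 670–300 hPa: Δp = 370 hPa = 37000 Pa, q̄ = 0.00114 kg/kg → 0.00114 × 37000 / 9.8 = 4.30 mm
PW = 20.42 + 15.98 + 4.30 = 40.70 ≈ 40.7 mm.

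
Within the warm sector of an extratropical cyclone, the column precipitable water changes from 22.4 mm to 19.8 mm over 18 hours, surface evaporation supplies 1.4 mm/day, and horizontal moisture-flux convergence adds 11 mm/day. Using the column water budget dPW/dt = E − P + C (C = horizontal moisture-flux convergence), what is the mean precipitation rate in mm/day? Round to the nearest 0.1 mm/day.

P ≈ 15.9 mm/day

dPW/dt = (19.8 − 22.4) mm / (18/24 day) = -3.467 mm/day.
P = E + C − dPW/dt = 1.4 + (11) − (-3.467) = 15.9 mm/day.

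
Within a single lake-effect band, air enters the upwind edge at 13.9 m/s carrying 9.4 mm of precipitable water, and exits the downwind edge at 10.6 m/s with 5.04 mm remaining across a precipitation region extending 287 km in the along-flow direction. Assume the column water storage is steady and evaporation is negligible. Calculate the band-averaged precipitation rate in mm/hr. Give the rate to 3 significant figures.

Column moisture flux per unit crosswind length is F = V × PW.
Inflow: F_in = 13.9 × 9.4 = 130.66 mm·m/s
Outflow: F_out = 10.6 × 5.04 = 53.424 mm·m/s
Steady-state rate R = (F_in − F_out)/L = (130.66 − 53.424) / 287000 m = 2.691e-04 mm/s.
R = 2.691e-04 × 3600 = 0.969 mm/hr.

R ≈ 0.969 mm/hr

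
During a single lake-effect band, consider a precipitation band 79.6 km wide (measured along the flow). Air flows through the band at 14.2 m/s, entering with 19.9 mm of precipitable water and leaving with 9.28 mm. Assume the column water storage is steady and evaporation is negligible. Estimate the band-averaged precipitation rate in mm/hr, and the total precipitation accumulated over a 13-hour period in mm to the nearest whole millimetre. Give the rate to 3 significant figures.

Column moisture flux per unit crosswind length is F = V × PW.
Inflow: F_in = 14.2 × 19.9 = 282.58 mm·m/s
Outflow: F_out = 14.2 × 9.28 = 131.776 mm·m/s
Steady-state rate R = (F_in − F_out)/L = (282.58 − 131.776) / 79600 m = 1.895e-03 mm/s.
R = 1.895e-03 × 3600 = 6.82 mm/hr.
Over 13 h: total = 6.82 × 13 = 88.66 ≈ 89 mm.

R ≈ 6.82 mm/hr; total ≈ 89 mm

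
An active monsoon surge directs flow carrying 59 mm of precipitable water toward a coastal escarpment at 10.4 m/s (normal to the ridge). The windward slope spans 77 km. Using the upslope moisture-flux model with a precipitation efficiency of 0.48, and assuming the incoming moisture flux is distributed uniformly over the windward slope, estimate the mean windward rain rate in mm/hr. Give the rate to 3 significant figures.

R ≈ 13.8 mm/hr

Incoming column moisture flux per unit ridge length: F = V × PW = 10.4 × 59 = 613.6 mm·m/s.
Spread over the 77 km slope with efficiency ε = 0.48: R = ε·F/W = 0.48 × 613.6 / 77000 m = 3.825e-03 mm/s.
R = 3.825e-03 × 3600 = 13.8 mm/hr.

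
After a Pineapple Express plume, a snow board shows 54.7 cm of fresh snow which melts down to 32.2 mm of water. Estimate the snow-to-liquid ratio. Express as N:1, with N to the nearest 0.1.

ratio ≈ 17.0

Ratio = snow depth / SWE = 547 mm / 32.2 mm = 17.0, i.e. 17.0:1.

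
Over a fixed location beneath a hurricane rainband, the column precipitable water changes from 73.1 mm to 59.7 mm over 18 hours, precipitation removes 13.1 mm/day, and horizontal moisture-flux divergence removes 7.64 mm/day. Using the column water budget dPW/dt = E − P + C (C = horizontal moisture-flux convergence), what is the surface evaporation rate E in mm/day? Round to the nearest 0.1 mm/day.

E ≈ 2.9 mm/day

dPW/dt = (59.7 − 73.1) mm / (18/24 day) = -17.867 mm/day.
E = dPW/dt + P − C = (-17.867) + 13.1 − (-7.64) = 2.9 mm/day.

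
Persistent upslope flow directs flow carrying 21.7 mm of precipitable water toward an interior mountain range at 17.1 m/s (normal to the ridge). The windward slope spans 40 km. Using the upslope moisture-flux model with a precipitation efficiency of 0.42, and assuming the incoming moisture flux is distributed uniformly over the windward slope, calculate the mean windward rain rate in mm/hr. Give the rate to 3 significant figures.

Incoming column moisture flux per unit ridge length: F = V × PW = 17.1 × 21.7 = 371.07 mm·m/s.
Spread over the 40 km slope with efficiency ε = 0.42: R = ε·F/W = 0.42 × 371.07 / 40000 m = 3.896e-03 mm/s.
R = 3.896e-03 × 3600 = 14.0 mm/hr.

R ≈ 14.0 mm/hr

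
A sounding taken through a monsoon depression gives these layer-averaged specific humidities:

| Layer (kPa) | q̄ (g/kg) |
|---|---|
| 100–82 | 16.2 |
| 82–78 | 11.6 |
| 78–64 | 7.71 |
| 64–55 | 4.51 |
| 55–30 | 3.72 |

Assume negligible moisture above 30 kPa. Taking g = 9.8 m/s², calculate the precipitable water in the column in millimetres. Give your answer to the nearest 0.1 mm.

PW ≈ 59.1 mm

Precipitable water is the column-integrated vapour mass per unit area: PW = (1/g) Σ q̄ Δp, with q in kg/kg and Δp in Pa (1 kg/m² of water = 1 mm).
Layer 100–82 kPa: Δp = 180 hPa = 18000 Pa, q̄ = 0.0162 kg/kg → 0.0162 × 18000 / 9.8 = 29.76 mm
Layer 82–78 kPa: Δp = 40 hPa = 4000 Pa, q̄ = 0.0116 kg/kg → 0.0116 × 4000 / 9.8 = 4.73 mm
Layer 78–64 kPa: Δp = 140 hPa = 14000 Pa, q̄ = 0.00771 kg/kg → 0.00771 × 14000 / 9.8 = 11.01 mm
Layer 64–55 kPa: Δp = 90 hPa = 9000 Pa, q̄ = 0.00451 kg/kg → 0.00451 × 9000 / 9.8 = 4.14 mm
Layer 55–30 kPa: Δp = 250 hPa = 25000 Pa, q̄ = 0.00372 kg/kg → 0.00372 × 25000 / 9.8 = 9.49 mm
PW = 29.76 + 4.73 + 11.01 + 4.14 + 9.49 = 59.13 ≈ 59.1 mm.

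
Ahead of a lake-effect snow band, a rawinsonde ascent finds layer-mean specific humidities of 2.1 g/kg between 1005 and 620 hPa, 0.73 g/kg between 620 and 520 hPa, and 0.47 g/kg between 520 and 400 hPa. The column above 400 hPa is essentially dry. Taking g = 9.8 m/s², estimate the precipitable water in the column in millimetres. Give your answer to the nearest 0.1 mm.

Precipitable water is the column-integrated vapour mass per unit area: PW = (1/g) Σ q̄ Δp, with q in kg/kg and Δp in Pa (1 kg/m² of water = 1 mm).
Layer 1005–620 hPa: Δp = 385 hPa = 38500 Pa, q̄ = 0.0021 kg/kg → 0.0021 × 38500 / 9.8 = 8.25 mm
Layer 620–520 hPa: Δp = 100 hPa = 10000 Pa, q̄ = 0.00073 kg/kg → 0.00073 × 10000 / 9.8 = 0.74 mm
Layer 520–400 hPa: Δp = 120 hPa = 12000 Pa, q̄ = 0.00047 kg/kg → 0.00047 × 12000 / 9.8 = 0.58 mm
PW = 8.25 + 0.74 + 0.58 = 9.57 ≈ 9.6 mm.

PW ≈ 9.6 mm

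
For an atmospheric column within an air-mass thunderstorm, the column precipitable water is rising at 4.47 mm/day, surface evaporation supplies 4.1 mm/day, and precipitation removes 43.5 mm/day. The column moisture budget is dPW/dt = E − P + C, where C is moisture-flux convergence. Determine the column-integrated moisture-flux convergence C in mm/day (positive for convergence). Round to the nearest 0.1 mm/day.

C ≈ 43.9 mm/day

dPW/dt = +4.47 mm/day.
C = dPW/dt − E + P = (+4.47) − 4.1 + 43.5 = 43.9 mm/day.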